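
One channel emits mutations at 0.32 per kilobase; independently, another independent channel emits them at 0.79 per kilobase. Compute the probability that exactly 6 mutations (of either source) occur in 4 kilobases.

Independent Poisson processes superpose: combined rate λ = 0.32 + 0.79 = 1.11 per kilobase.
Over the interval, μ = 1.11 × 4 = 4.44 (4 kilobases).
P(N = 6) = e^(−4.44) · 4.44^6/6! ≈ 0.1255.

0.1255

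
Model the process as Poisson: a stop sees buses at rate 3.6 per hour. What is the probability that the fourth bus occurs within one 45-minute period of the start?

Over the interval, μ = 3.6 × 0.75 = 2.7 (a 45-minute period = 0.75 hours).
The fourth arrival falls in the interval iff at least 4 events occur there: P(S_4 ≤ t) = P(N ≥ 4) = 1 − P(N ≤ 3) ≈ 0.2859.

0.2859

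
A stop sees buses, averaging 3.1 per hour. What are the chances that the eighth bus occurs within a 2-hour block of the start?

0.2840

Over the interval, μ = 3.1 × 2 = 6.2 (a 2-hour block = 2 hours).
The eighth arrival falls in the interval iff at least 8 events occur there: P(S_8 ≤ t) = P(N ≥ 8) = 1 − P(N ≤ 7) ≈ 0.2840.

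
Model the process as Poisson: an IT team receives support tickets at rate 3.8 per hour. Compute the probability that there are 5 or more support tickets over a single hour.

With mean μ = 3.8 per hour,
P(N ≥ 5) = 1 − P(N ≤ 4) = 1 − Σ_{j=0}^{4} e^(−μ) μ^j/j! ≈ 0.3322.

0.3322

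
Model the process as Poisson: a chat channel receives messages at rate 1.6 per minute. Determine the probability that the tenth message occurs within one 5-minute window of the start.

Over the interval, μ = 1.6 × 5 = 8 (a 5-minute window = 5 minutes).
The tenth arrival falls in the interval iff at least 10 events occur there: P(S_10 ≤ t) = P(N ≥ 10) = 1 − P(N ≤ 9) ≈ 0.2834.

0.2834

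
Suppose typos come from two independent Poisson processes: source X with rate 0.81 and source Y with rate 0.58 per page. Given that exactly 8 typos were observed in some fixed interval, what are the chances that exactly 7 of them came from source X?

0.0762

Given the total, each event is independently from source X with probability p = λ_X/(λ_X+λ_Y) = 0.81/1.39 ≈ 0.5827.
So K ~ Binomial(8, 0.81/1.39): P(K = 7) = C(8,7) · (0.81/1.39)^7 · (0.58/1.39)^1 ≈ 0.0762.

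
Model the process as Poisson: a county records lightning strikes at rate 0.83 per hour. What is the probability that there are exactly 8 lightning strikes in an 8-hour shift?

0.1225

Over the interval, μ = 0.83 × 8 = 6.64 (an 8-hour shift = 8 hours).
P(N = 8) = e^(−μ) μ^8/8! = e^(−6.64) · 6.64^8/40320 ≈ 0.1225.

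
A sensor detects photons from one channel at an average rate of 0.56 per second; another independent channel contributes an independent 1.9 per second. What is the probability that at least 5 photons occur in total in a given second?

Independent Poisson processes superpose: combined rate λ = 0.56 + 1.9 = 2.46 per second.
So μ = 2.46.
P(N ≥ 5) = 1 − P(N ≤ 4) ≈ 0.1035.

0.1035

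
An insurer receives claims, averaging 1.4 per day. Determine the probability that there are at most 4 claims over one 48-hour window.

Over the interval, μ = 1.4 × 2 = 2.8 (a 48-hour window = 2 days).
P(N ≤ 4) = Σ_{j=0}^{4} e^(−μ) μ^j/j! ≈ 0.8477.

0.8477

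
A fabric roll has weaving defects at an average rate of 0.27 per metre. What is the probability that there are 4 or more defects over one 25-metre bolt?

0.9042

Over the interval, μ = 0.27 × 25 = 6.75 (a 25-metre bolt = 25 metres).
P(N ≥ 4) = 1 − P(N ≤ 3) = 1 − Σ_{j=0}^{3} e^(−μ) μ^j/j! ≈ 0.9042.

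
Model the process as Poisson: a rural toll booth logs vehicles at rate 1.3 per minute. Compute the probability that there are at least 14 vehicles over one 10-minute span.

0.4270

Over the interval, μ = 1.3 × 10 = 13 (a 10-minute span = 10 minutes).
P(N ≥ 14) = 1 − P(N ≤ 13) = 1 − Σ_{j=0}^{13} e^(−μ) μ^j/j! ≈ 0.4270.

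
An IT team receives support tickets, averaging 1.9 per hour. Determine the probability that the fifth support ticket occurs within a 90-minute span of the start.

Over the interval, μ = 1.9 × 1.5 = 2.85 (a 90-minute span = 1.5 hours).
The fifth arrival falls in the interval iff at least 5 events occur there: P(S_5 ≤ t) = P(N ≥ 5) = 1 − P(N ≤ 4) ≈ 0.1602.

0.1602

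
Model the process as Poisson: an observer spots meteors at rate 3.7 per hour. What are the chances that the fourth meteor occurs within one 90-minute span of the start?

Over the interval, μ = 3.7 × 1.5 = 5.55 (a 90-minute span = 1.5 hours).
The fourth arrival falls in the interval iff at least 4 events occur there: P(S_4 ≤ t) = P(N ≥ 4) = 1 − P(N ≤ 3) ≈ 0.8039.

0.8039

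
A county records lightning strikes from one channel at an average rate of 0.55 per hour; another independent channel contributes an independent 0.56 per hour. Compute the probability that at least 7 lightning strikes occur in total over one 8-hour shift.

Independent Poisson processes superpose: combined rate λ = 0.55 + 0.56 = 1.11 per hour.
Over the interval, μ = 1.11 × 8 = 8.88 (an 8-hour shift = 8 hours).
P(N ≥ 7) = 1 − P(N ≤ 6) ≈ 0.7821.

0.7821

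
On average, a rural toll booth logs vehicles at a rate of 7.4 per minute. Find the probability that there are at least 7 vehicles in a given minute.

With mean μ = 7.4 per minute,
P(N ≥ 7) = 1 − P(N ≤ 6) = 1 − Σ_{j=0}^{6} e^(−μ) μ^j/j! ≈ 0.6080.

0.6080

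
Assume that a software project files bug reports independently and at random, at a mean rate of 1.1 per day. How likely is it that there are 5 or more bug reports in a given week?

Over the interval, μ = 1.1 × 7 = 7.7 (a week = 7 days).
P(N ≥ 5) = 1 − P(N ≤ 4) = 1 − Σ_{j=0}^{4} e^(−μ) μ^j/j! ≈ 0.8819.

0.8819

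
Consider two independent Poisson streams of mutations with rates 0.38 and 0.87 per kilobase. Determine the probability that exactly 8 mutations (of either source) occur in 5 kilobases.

Independent Poisson processes superpose: combined rate λ = 0.38 + 0.87 = 1.25 per kilobase.
Over the interval, μ = 1.25 × 5 = 6.25 (5 kilobases).
P(N = 8) = e^(−6.25) · 6.25^8/8! ≈ 0.1115.

0.1115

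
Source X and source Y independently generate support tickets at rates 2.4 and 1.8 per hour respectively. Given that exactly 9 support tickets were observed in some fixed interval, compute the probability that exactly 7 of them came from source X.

0.1315

Given the total, each event is independently from source X with probability p = λ_X/(λ_X+λ_Y) = 2.4/4.2 ≈ 0.5714.
So K ~ Binomial(9, 2.4/4.2): P(K = 7) = C(9,7) · (2.4/4.2)^7 · (1.8/4.2)^2 ≈ 0.1315.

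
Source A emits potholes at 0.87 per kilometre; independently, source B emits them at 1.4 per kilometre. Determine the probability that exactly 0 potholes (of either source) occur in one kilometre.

Independent Poisson processes superpose: combined rate λ = 0.87 + 1.4 = 2.27 per kilometre.
So μ = 2.27.
P(N = 0) = e^(−2.27) · 2.27^0/0! ≈ 0.1033.

0.1033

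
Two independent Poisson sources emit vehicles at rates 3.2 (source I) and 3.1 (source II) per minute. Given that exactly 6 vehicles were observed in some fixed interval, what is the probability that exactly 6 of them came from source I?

0.0172

Given the total, each event is independently from source I with probability p = λ_I/(λ_I+λ_II) = 3.2/6.3 ≈ 0.5079.
So K ~ Binomial(6, 3.2/6.3): P(K = 6) = C(6,6) · (3.2/6.3)^6 · (3.1/6.3)^0 ≈ 0.0172.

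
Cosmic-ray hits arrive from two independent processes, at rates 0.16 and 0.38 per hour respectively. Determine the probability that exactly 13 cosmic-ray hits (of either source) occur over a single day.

0.1099

Independent Poisson processes superpose: combined rate λ = 0.16 + 0.38 = 0.54 per hour.
Over the interval, μ = 0.54 × 24 = 12.96 (a day = 24 hours).
P(N = 13) = e^(−12.96) · 12.96^13/13! ≈ 0.1099.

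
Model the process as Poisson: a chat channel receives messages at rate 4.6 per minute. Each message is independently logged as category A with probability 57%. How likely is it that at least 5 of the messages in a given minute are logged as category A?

Thinning: the messages that are logged as category A themselves form a Poisson process with rate 0.57 × 4.6 = 2.622 per minute.
So μ = 2.622.
P(N ≥ 5) = 1 − P(N ≤ 4) ≈ 0.1257.

0.1257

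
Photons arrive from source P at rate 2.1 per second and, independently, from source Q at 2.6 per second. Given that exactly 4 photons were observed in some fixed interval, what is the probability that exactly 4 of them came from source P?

Given the total, each event is independently from source P with probability p = λ_P/(λ_P+λ_Q) = 2.1/4.7 ≈ 0.4468.
So K ~ Binomial(4, 2.1/4.7): P(K = 4) = C(4,4) · (2.1/4.7)^4 · (2.6/4.7)^0 ≈ 0.0399.

0.0399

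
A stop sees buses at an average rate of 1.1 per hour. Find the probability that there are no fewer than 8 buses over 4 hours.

Over the interval, μ = 1.1 × 4 = 4.4 (4 hours).
P(N ≥ 8) = 1 − P(N ≤ 7) = 1 − Σ_{j=0}^{7} e^(−μ) μ^j/j! ≈ 0.0786.

0.0786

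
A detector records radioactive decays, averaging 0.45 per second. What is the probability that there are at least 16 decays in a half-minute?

0.2822

Over the interval, μ = 0.45 × 30 = 13.5 (a half-minute = 30 seconds).
P(N ≥ 16) = 1 − P(N ≤ 15) = 1 − Σ_{j=0}^{15} e^(−μ) μ^j/j! ≈ 0.2822.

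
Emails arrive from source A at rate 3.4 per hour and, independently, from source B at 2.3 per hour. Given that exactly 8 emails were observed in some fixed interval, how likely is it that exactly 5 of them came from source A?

Given the total, each event is independently from source A with probability p = λ_A/(λ_A+λ_B) = 3.4/5.7 ≈ 0.5965.
So K ~ Binomial(8, 3.4/5.7): P(K = 5) = C(8,5) · (3.4/5.7)^5 · (2.3/5.7)^3 ≈ 0.2778.

0.2778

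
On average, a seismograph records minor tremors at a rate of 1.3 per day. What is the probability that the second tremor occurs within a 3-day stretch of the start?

Over the interval, μ = 1.3 × 3 = 3.9 (a 3-day stretch = 3 days).
The second arrival falls in the interval iff at least 2 events occur there: P(S_2 ≤ t) = P(N ≥ 2) = 1 − P(N ≤ 1) ≈ 0.9008.

0.9008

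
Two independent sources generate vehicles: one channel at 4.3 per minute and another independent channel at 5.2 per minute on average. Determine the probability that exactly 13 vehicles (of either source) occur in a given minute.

Independent Poisson processes superpose: combined rate λ = 4.3 + 5.2 = 9.5 per minute.
So μ = 9.5.
P(N = 13) = e^(−9.5) · 9.5^13/13! ≈ 0.0617.

0.0617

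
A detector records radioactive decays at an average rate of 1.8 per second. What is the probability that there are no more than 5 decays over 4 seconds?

Over the interval, μ = 1.8 × 4 = 7.2 (4 seconds).
P(N ≤ 5) = Σ_{j=0}^{5} e^(−μ) μ^j/j! ≈ 0.2759.

0.2759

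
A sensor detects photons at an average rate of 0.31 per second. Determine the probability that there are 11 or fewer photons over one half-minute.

0.7730

Over the interval, μ = 0.31 × 30 = 9.3 (a half-minute = 30 seconds).
P(N ≤ 11) = Σ_{j=0}^{11} e^(−μ) μ^j/j! ≈ 0.7730.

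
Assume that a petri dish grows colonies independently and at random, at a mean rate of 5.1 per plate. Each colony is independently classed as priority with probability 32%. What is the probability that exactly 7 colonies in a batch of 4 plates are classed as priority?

Thinning: the colonies that are classed as priority themselves form a Poisson process with rate 0.32 × 5.1 = 1.632 per plate.
Over the interval, μ = 1.632 × 4 = 6.528 (a batch of 4 plates = 4 plates).
P(N = 7) = e^(−6.528) · 6.528^7/7! ≈ 0.1465.

0.1465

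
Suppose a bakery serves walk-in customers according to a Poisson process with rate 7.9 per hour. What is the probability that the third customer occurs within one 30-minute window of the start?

0.7545

Over the interval, μ = 7.9 × 0.5 = 3.95 (a 30-minute window = 0.5 hours).
The third arrival falls in the interval iff at least 3 events occur there: P(S_3 ≤ t) = P(N ≥ 3) = 1 − P(N ≤ 2) ≈ 0.7545.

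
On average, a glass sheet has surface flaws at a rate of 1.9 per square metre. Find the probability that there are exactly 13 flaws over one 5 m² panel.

0.0617

Over the interval, μ = 1.9 × 5 = 9.5 (a 5 m² panel = 5 square metres).
P(N = 13) = e^(−μ) μ^13/13! = e^(−9.5) · 9.5^13/6227020800 ≈ 0.0617.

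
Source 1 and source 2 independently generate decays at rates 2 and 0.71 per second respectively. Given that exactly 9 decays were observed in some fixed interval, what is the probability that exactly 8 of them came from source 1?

0.2075

Given the total, each event is independently from source 1 with probability p = λ_1/(λ_1+λ_2) = 2/2.71 ≈ 0.7380.
So K ~ Binomial(9, 2/2.71): P(K = 8) = C(9,8) · (2/2.71)^8 · (0.71/2.71)^1 ≈ 0.2075.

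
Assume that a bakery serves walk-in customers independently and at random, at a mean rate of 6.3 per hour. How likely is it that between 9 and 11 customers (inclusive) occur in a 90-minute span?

Over the interval, μ = 6.3 × 1.5 = 9.45 (a 90-minute span = 1.5 hours).
P(9 ≤ N ≤ 11) = Σ_{j=9}^{11} e^(−9.45) · 9.45^j/j! ≈ 0.3593.

0.3593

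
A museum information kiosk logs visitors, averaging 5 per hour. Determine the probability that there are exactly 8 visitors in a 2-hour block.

0.1126

Over the interval, μ = 5 × 2 = 10 (a 2-hour block = 2 hours).
P(N = 8) = e^(−μ) μ^8/8! = e^(−10) · 10^8/40320 ≈ 0.1126.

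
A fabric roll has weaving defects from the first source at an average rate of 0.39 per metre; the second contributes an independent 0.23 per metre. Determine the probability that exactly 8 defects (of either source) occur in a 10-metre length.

Independent Poisson processes superpose: combined rate λ = 0.39 + 0.23 = 0.62 per metre.
Over the interval, μ = 0.62 × 10 = 6.2 (a 10-metre length = 10 metres).
P(N = 8) = e^(−6.2) · 6.2^8/8! ≈ 0.1099.

0.1099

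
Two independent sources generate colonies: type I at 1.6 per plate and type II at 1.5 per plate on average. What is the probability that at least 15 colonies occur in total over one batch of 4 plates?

Independent Poisson processes superpose: combined rate λ = 1.6 + 1.5 = 3.1 per plate.
Over the interval, μ = 3.1 × 4 = 12.4 (a batch of 4 plates = 4 plates).
P(N ≥ 15) = 1 − P(N ≤ 14) ≈ 0.2653.

0.2653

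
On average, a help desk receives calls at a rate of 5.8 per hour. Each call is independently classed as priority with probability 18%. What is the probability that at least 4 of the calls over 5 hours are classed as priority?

0.7645

Thinning: the calls that are classed as priority themselves form a Poisson process with rate 0.18 × 5.8 = 1.044 per hour.
Over the interval, μ = 1.044 × 5 = 5.22 (5 hours).
P(N ≥ 4) = 1 − P(N ≤ 3) ≈ 0.7645.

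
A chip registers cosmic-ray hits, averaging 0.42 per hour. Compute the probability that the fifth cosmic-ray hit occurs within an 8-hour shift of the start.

Over the interval, μ = 0.42 × 8 = 3.36 (an 8-hour shift = 8 hours).
The fifth arrival falls in the interval iff at least 5 events occur there: P(S_5 ≤ t) = P(N ≥ 5) = 1 − P(N ≤ 4) ≈ 0.2484.

0.2484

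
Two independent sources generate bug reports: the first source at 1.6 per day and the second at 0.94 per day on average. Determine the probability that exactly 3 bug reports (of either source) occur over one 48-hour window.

Independent Poisson processes superpose: combined rate λ = 1.6 + 0.94 = 2.54 per day.
Over the interval, μ = 2.54 × 2 = 5.08 (a 48-hour window = 2 days).
P(N = 3) = e^(−5.08) · 5.08^3/3! ≈ 0.1359.

0.1359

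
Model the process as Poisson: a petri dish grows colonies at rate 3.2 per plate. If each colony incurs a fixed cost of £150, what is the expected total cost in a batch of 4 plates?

E[N] = 3.2 × 4 = 12.8 (a batch of 4 plates = 4 plates); E[cost] = 12.8 × £150 = £1920.

£1920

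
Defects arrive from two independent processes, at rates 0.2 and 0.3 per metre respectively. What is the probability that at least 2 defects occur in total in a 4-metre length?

Independent Poisson processes superpose: combined rate λ = 0.2 + 0.3 = 0.5 per metre.
Over the interval, μ = 0.5 × 4 = 2 (a 4-metre length = 4 metres).
P(N ≥ 2) = 1 − P(N ≤ 1) ≈ 0.5940.

0.5940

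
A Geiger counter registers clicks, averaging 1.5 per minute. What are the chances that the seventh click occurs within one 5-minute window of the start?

0.6218

Over the interval, μ = 1.5 × 5 = 7.5 (a 5-minute window = 5 minutes).
The seventh arrival falls in the interval iff at least 7 events occur there: P(S_7 ≤ t) = P(N ≥ 7) = 1 − P(N ≤ 6) ≈ 0.6218.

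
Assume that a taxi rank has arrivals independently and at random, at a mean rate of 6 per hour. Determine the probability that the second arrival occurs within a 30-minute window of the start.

0.8009

Over the interval, μ = 6 × 0.5 = 3 (a 30-minute window = 0.5 hours).
The second arrival falls in the interval iff at least 2 events occur there: P(S_2 ≤ t) = P(N ≥ 2) = 1 − P(N ≤ 1) ≈ 0.8009.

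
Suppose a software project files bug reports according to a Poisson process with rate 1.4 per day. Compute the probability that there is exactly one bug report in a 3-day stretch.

0.0630

Over the interval, μ = 1.4 × 3 = 4.2 (a 3-day stretch = 3 days).
P(N = 1) = e^(−μ) μ^1/1! = e^(−4.2) · 4.2^1/1 ≈ 0.0630.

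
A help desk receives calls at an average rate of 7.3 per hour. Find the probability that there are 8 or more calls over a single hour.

With mean μ = 7.3 per hour,
P(N ≥ 8) = 1 − P(N ≤ 7) = 1 − Σ_{j=0}^{7} e^(−μ) μ^j/j! ≈ 0.4459.

0.4459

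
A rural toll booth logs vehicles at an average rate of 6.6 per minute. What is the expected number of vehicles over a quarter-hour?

E[N] = λt = 6.6 × 15 = 99 (a quarter-hour = 15 minutes).

99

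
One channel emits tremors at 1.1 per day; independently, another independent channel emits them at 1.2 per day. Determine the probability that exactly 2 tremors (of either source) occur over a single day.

0.2652

Independent Poisson processes superpose: combined rate λ = 1.1 + 1.2 = 2.3 per day.
So μ = 2.3.
P(N = 2) = e^(−2.3) · 2.3^2/2! ≈ 0.2652.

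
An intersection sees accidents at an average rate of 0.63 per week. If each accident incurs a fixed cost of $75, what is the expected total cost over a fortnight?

$94.5

E[N] = 0.63 × 2 = 1.26 (a fortnight = 2 weeks); E[cost] = 1.26 × $75 = $94.5.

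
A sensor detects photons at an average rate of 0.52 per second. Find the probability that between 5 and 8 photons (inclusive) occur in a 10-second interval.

0.5119

Over the interval, μ = 0.52 × 10 = 5.2 (a 10-second interval = 10 seconds).
P(5 ≤ N ≤ 8) = Σ_{j=5}^{8} e^(−5.2) · 5.2^j/j! ≈ 0.5119.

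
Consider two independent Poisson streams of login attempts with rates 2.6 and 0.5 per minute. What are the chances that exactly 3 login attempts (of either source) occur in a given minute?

0.2237

Independent Poisson processes superpose: combined rate λ = 2.6 + 0.5 = 3.1 per minute.
So μ = 3.1.
P(N = 3) = e^(−3.1) · 3.1^3/3! ≈ 0.2237.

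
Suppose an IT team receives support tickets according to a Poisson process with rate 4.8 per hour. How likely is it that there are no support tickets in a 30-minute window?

Over the interval, μ = 4.8 × 0.5 = 2.4 (a 30-minute window = 0.5 hours).
P(N = 0) = e^(−μ) μ^0/0! = e^(−2.4) · 2.4^0/1 ≈ 0.0907.

0.0907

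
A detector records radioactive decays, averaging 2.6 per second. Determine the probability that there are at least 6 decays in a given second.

With mean μ = 2.6 per second,
P(N ≥ 6) = 1 − P(N ≤ 5) = 1 − Σ_{j=0}^{5} e^(−μ) μ^j/j! ≈ 0.0490.

0.0490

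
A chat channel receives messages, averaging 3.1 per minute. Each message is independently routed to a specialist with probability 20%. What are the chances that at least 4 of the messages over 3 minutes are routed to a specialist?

Thinning: the messages that are routed to a specialist themselves form a Poisson process with rate 0.2 × 3.1 = 0.62 per minute.
Over the interval, μ = 0.62 × 3 = 1.86 (3 minutes).
P(N ≥ 4) = 1 − P(N ≤ 3) ≈ 0.1185.

0.1185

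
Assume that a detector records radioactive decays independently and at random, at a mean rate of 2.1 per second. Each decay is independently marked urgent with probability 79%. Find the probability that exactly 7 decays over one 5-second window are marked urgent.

Thinning: the decays that are marked urgent themselves form a Poisson process with rate 0.79 × 2.1 = 1.659 per second.
Over the interval, μ = 1.659 × 5 = 8.295 (a 5-second window = 5 seconds).
P(N = 7) = e^(−8.295) · 8.295^7/7! ≈ 0.1339.

0.1339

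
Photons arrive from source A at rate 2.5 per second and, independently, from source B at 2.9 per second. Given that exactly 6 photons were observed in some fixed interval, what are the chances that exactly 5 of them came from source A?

Given the total, each event is independently from source A with probability p = λ_A/(λ_A+λ_B) = 2.5/5.4 ≈ 0.4630.
So K ~ Binomial(6, 2.5/5.4): P(K = 5) = C(6,5) · (2.5/5.4)^5 · (2.9/5.4)^1 ≈ 0.0685.

0.0685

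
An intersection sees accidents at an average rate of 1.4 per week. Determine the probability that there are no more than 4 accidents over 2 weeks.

Over the interval, μ = 1.4 × 2 = 2.8 (2 weeks).
P(N ≤ 4) = Σ_{j=0}^{4} e^(−μ) μ^j/j! ≈ 0.8477.

0.8477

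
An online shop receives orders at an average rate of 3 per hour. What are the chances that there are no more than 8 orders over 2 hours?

0.8472

Over the interval, μ = 3 × 2 = 6 (2 hours).
P(N ≤ 8) = Σ_{j=0}^{8} e^(−μ) μ^j/j! ≈ 0.8472.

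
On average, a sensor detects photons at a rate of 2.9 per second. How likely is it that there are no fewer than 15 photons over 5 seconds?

0.4824

Over the interval, μ = 2.9 × 5 = 14.5 (5 seconds).
P(N ≥ 15) = 1 − P(N ≤ 14) = 1 − Σ_{j=0}^{14} e^(−μ) μ^j/j! ≈ 0.4824.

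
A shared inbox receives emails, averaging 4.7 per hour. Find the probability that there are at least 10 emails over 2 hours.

Over the interval, μ = 4.7 × 2 = 9.4 (2 hours).
P(N ≥ 10) = 1 − P(N ≤ 9) = 1 − Σ_{j=0}^{9} e^(−μ) μ^j/j! ≈ 0.4651.

0.4651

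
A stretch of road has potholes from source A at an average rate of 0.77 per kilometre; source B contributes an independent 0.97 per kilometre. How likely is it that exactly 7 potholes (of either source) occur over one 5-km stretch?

0.1247

Independent Poisson processes superpose: combined rate λ = 0.77 + 0.97 = 1.74 per kilometre.
Over the interval, μ = 1.74 × 5 = 8.7 (a 5-km stretch = 5 kilometres).
P(N = 7) = e^(−8.7) · 8.7^7/7! ≈ 0.1247.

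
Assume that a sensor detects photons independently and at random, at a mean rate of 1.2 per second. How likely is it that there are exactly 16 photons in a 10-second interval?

Over the interval, μ = 1.2 × 10 = 12 (a 10-second interval = 10 seconds).
P(N = 16) = e^(−μ) μ^16/16! = e^(−12) · 12^16/20922789888000 ≈ 0.0543.

0.0543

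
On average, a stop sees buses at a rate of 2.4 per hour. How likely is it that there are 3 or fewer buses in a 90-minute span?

0.5152

Over the interval, μ = 2.4 × 1.5 = 3.6 (a 90-minute span = 1.5 hours).
P(N ≤ 3) = Σ_{j=0}^{3} e^(−μ) μ^j/j! ≈ 0.5152.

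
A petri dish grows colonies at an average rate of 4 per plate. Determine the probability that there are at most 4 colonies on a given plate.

With mean μ = 4 per plate,
P(N ≤ 4) = Σ_{j=0}^{4} e^(−μ) μ^j/j! ≈ 0.6288.

0.6288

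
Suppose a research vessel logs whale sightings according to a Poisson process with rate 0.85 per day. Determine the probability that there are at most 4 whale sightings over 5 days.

0.5801

Over the interval, μ = 0.85 × 5 = 4.25 (5 days).
P(N ≤ 4) = Σ_{j=0}^{4} e^(−μ) μ^j/j! ≈ 0.5801.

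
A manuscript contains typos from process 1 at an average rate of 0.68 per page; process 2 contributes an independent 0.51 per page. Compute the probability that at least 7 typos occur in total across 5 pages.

Independent Poisson processes superpose: combined rate λ = 0.68 + 0.51 = 1.19 per page.
Over the interval, μ = 1.19 × 5 = 5.95 (5 pages).
P(N ≥ 7) = 1 − P(N ≤ 6) ≈ 0.3857.

0.3857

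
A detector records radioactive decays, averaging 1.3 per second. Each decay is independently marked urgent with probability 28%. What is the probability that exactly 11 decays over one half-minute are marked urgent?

Thinning: the decays that are marked urgent themselves form a Poisson process with rate 0.28 × 1.3 = 0.364 per second.
Over the interval, μ = 0.364 × 30 = 10.92 (a half-minute = 30 seconds).
P(N = 11) = e^(−10.92) · 10.92^11/11! ≈ 0.1193.

0.1193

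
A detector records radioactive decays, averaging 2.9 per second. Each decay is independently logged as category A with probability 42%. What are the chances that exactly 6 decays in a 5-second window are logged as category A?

Thinning: the decays that are logged as category A themselves form a Poisson process with rate 0.42 × 2.9 = 1.218 per second.
Over the interval, μ = 1.218 × 5 = 6.09 (a 5-second window = 5 seconds).
P(N = 6) = e^(−6.09) · 6.09^6/6! ≈ 0.1605.

0.1605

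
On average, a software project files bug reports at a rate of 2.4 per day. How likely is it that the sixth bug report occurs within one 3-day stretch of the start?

0.7241

Over the interval, μ = 2.4 × 3 = 7.2 (a 3-day stretch = 3 days).
The sixth arrival falls in the interval iff at least 6 events occur there: P(S_6 ≤ t) = P(N ≥ 6) = 1 − P(N ≤ 5) ≈ 0.7241.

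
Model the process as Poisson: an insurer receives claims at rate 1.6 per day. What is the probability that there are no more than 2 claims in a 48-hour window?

0.3799

Over the interval, μ = 1.6 × 2 = 3.2 (a 48-hour window = 2 days).
P(N ≤ 2) = Σ_{j=0}^{2} e^(−μ) μ^j/j! ≈ 0.3799.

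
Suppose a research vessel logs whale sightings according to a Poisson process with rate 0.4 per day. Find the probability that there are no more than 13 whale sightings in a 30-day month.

Over the interval, μ = 0.4 × 30 = 12 (a 30-day month = 30 days).
P(N ≤ 13) = Σ_{j=0}^{13} e^(−μ) μ^j/j! ≈ 0.6815.

0.6815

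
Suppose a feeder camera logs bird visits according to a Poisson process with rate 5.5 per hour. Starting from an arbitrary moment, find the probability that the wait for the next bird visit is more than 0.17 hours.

The wait for the next event is exponential with rate λ = 5.5 per hour.
P(T > 0.17) = e^(−λt) = e^(−5.5 × 0.17) = e^(−0.935) ≈ 0.3926.

0.3926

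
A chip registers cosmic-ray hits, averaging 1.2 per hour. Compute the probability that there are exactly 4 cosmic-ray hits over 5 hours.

Over the interval, μ = 1.2 × 5 = 6 (5 hours).
P(N = 4) = e^(−μ) μ^4/4! = e^(−6) · 6^4/24 ≈ 0.1339.

0.1339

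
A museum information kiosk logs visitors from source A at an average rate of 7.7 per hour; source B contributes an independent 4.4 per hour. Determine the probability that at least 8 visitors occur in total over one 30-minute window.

Independent Poisson processes superpose: combined rate λ = 7.7 + 4.4 = 12.1 per hour.
Over the interval, μ = 12.1 × 0.5 = 6.05 (a 30-minute window = 0.5 hours).
P(N ≥ 8) = 1 − P(N ≤ 7) ≈ 0.2629.

0.2629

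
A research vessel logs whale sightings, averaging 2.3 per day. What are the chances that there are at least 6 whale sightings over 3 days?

Over the interval, μ = 2.3 × 3 = 6.9 (3 days).
P(N ≥ 6) = 1 − P(N ≤ 5) = 1 − Σ_{j=0}^{5} e^(−μ) μ^j/j! ≈ 0.6863.

0.6863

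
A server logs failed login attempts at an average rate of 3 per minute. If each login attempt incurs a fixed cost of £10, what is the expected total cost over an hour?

£1800

E[N] = 3 × 60 = 180 (an hour = 60 minutes); E[cost] = 180 × £10 = £1800.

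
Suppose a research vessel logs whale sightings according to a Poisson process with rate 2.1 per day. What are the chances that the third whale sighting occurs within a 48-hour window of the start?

0.7898

Over the interval, μ = 2.1 × 2 = 4.2 (a 48-hour window = 2 days).
The third arrival falls in the interval iff at least 3 events occur there: P(S_3 ≤ t) = P(N ≥ 3) = 1 − P(N ≤ 2) ≈ 0.7898.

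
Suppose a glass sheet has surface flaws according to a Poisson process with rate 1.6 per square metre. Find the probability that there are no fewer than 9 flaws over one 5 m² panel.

0.4075

Over the interval, μ = 1.6 × 5 = 8 (a 5 m² panel = 5 square metres).
P(N ≥ 9) = 1 − P(N ≤ 8) = 1 − Σ_{j=0}^{8} e^(−μ) μ^j/j! ≈ 0.4075.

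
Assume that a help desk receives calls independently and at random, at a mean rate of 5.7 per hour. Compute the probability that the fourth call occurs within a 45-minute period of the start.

0.6183

Over the interval, μ = 5.7 × 0.75 = 4.275 (a 45-minute period = 0.75 hours).
The fourth arrival falls in the interval iff at least 4 events occur there: P(S_4 ≤ t) = P(N ≥ 4) = 1 − P(N ≤ 3) ≈ 0.6183.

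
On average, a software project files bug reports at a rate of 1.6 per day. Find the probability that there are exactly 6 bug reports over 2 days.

Over the interval, μ = 1.6 × 2 = 3.2 (2 days).
P(N = 6) = e^(−μ) μ^6/6! = e^(−3.2) · 3.2^6/720 ≈ 0.0608.

0.0608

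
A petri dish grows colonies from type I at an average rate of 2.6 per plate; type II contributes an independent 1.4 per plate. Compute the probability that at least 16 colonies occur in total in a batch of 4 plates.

0.5333

Independent Poisson processes superpose: combined rate λ = 2.6 + 1.4 = 4 per plate.
Over the interval, μ = 4 × 4 = 16 (a batch of 4 plates = 4 plates).
P(N ≥ 16) = 1 − P(N ≤ 15) ≈ 0.5333.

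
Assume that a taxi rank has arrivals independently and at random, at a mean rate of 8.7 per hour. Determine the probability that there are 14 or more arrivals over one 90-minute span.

Over the interval, μ = 8.7 × 1.5 = 13.05 (a 90-minute span = 1.5 hours).
P(N ≥ 14) = 1 − P(N ≤ 13) = 1 − Σ_{j=0}^{13} e^(−μ) μ^j/j! ≈ 0.4325.

0.4325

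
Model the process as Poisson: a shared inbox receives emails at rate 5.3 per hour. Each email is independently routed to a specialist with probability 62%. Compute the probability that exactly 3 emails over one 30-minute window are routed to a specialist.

Thinning: the emails that are routed to a specialist themselves form a Poisson process with rate 0.62 × 5.3 = 3.286 per hour.
Over the interval, μ = 3.286 × 0.5 = 1.643 (a 30-minute window = 0.5 hours).
P(N = 3) = e^(−1.643) · 1.643^3/3! ≈ 0.1430.

0.1430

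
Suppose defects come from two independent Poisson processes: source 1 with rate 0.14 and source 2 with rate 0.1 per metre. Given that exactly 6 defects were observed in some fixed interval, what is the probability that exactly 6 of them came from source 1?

0.0394

Given the total, each event is independently from source 1 with probability p = λ_1/(λ_1+λ_2) = 0.14/0.24 ≈ 0.5833.
So K ~ Binomial(6, 0.14/0.24): P(K = 6) = C(6,6) · (0.14/0.24)^6 · (0.1/0.24)^0 ≈ 0.0394.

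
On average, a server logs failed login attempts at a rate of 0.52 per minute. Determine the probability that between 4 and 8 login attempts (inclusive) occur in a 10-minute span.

Over the interval, μ = 0.52 × 10 = 5.2 (a 10-minute span = 10 minutes).
P(4 ≤ N ≤ 8) = Σ_{j=4}^{8} e^(−5.2) · 5.2^j/j! ≈ 0.6800.

0.6800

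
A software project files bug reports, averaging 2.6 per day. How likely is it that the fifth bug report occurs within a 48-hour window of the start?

Over the interval, μ = 2.6 × 2 = 5.2 (a 48-hour window = 2 days).
The fifth arrival falls in the interval iff at least 5 events occur there: P(S_5 ≤ t) = P(N ≥ 5) = 1 − P(N ≤ 4) ≈ 0.5939.

0.5939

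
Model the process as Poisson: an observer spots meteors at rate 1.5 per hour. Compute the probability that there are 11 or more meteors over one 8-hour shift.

0.6528

Over the interval, μ = 1.5 × 8 = 12 (an 8-hour shift = 8 hours).
P(N ≥ 11) = 1 − P(N ≤ 10) = 1 − Σ_{j=0}^{10} e^(−μ) μ^j/j! ≈ 0.6528.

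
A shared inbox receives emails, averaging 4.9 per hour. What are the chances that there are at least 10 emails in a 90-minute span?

Over the interval, μ = 4.9 × 1.5 = 7.35 (a 90-minute span = 1.5 hours).
P(N ≥ 10) = 1 − P(N ≤ 9) = 1 − Σ_{j=0}^{9} e^(−μ) μ^j/j! ≈ 0.2067.

0.2067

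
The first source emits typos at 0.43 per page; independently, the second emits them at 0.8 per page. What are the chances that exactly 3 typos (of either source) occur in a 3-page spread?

Independent Poisson processes superpose: combined rate λ = 0.43 + 0.8 = 1.23 per page.
Over the interval, μ = 1.23 × 3 = 3.69 (a 3-page spread = 3 pages).
P(N = 3) = e^(−3.69) · 3.69^3/3! ≈ 0.2091.

0.2091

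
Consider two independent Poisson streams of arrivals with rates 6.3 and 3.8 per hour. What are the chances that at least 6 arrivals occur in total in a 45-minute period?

Independent Poisson processes superpose: combined rate λ = 6.3 + 3.8 = 10.1 per hour.
Over the interval, μ = 10.1 × 0.75 = 7.575 (a 45-minute period = 0.75 hours).
P(N ≥ 6) = 1 − P(N ≤ 5) ≈ 0.7667.

0.7667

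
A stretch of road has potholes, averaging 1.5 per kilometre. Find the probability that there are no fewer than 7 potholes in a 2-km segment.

0.0335

Over the interval, μ = 1.5 × 2 = 3 (a 2-km segment = 2 kilometres).
P(N ≥ 7) = 1 − P(N ≤ 6) = 1 − Σ_{j=0}^{6} e^(−μ) μ^j/j! ≈ 0.0335.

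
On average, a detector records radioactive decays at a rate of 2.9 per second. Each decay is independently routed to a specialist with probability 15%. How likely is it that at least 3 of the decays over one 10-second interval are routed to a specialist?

0.8088

Thinning: the decays that are routed to a specialist themselves form a Poisson process with rate 0.15 × 2.9 = 0.435 per second.
Over the interval, μ = 0.435 × 10 = 4.35 (a 10-second interval = 10 seconds).
P(N ≥ 3) = 1 − P(N ≤ 2) ≈ 0.8088.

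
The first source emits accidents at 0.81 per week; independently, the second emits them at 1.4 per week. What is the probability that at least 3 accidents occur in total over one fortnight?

0.8172

Independent Poisson processes superpose: combined rate λ = 0.81 + 1.4 = 2.21 per week.
Over the interval, μ = 2.21 × 2 = 4.42 (a fortnight = 2 weeks).
P(N ≥ 3) = 1 − P(N ≤ 2) ≈ 0.8172.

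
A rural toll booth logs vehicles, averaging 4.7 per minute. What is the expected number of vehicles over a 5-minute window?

23.5

E[N] = λt = 4.7 × 5 = 23.5 (a 5-minute window = 5 minutes).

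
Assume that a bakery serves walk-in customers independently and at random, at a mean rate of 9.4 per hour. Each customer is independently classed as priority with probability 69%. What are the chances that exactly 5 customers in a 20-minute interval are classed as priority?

Thinning: the customers that are classed as priority themselves form a Poisson process with rate 0.69 × 9.4 = 6.486 per hour.
Over the interval, μ = 6.486 × 1/3 = 2.162 (a 20-minute interval = 1/3 hours).
P(N = 5) = e^(−2.162) · 2.162^5/5! ≈ 0.0453.

0.0453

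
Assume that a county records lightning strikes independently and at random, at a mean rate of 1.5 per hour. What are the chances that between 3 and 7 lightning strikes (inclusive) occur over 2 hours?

Over the interval, μ = 1.5 × 2 = 3 (2 hours).
P(3 ≤ N ≤ 7) = Σ_{j=3}^{7} e^(−3) · 3^j/j! ≈ 0.5649.

0.5649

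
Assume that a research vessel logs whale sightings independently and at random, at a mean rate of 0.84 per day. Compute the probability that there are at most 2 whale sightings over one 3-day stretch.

Over the interval, μ = 0.84 × 3 = 2.52 (a 3-day stretch = 3 days).
P(N ≤ 2) = Σ_{j=0}^{2} e^(−μ) μ^j/j! ≈ 0.5387.

0.5387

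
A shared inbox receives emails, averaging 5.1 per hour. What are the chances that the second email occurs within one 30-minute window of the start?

0.7228

Over the interval, μ = 5.1 × 0.5 = 2.55 (a 30-minute window = 0.5 hours).
The second arrival falls in the interval iff at least 2 events occur there: P(S_2 ≤ t) = P(N ≥ 2) = 1 − P(N ≤ 1) ≈ 0.7228.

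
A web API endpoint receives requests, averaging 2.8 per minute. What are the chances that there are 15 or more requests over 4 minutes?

0.1609

Over the interval, μ = 2.8 × 4 = 11.2 (4 minutes).
P(N ≥ 15) = 1 − P(N ≤ 14) = 1 − Σ_{j=0}^{14} e^(−μ) μ^j/j! ≈ 0.1609.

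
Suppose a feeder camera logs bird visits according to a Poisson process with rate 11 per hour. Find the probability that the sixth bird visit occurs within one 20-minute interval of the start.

0.1652

Over the interval, μ = 11 × 1/3 ≈ 3.66667 (a 20-minute interval = 1/3 hours).
The sixth arrival falls in the interval iff at least 6 events occur there: P(S_6 ≤ t) = P(N ≥ 6) = 1 − P(N ≤ 5) ≈ 0.1652.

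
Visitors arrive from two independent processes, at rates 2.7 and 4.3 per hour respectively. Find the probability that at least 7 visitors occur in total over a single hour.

0.5503

Independent Poisson processes superpose: combined rate λ = 2.7 + 4.3 = 7 per hour.
So μ = 7.
P(N ≥ 7) = 1 − P(N ≤ 6) ≈ 0.5503.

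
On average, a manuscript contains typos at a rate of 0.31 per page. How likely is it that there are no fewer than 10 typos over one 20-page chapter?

0.0984

Over the interval, μ = 0.31 × 20 = 6.2 (a 20-page chapter = 20 pages).
P(N ≥ 10) = 1 − P(N ≤ 9) = 1 − Σ_{j=0}^{9} e^(−μ) μ^j/j! ≈ 0.0984.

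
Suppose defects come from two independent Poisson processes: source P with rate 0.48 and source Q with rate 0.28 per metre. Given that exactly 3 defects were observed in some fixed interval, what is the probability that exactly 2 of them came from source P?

0.4409

Given the total, each event is independently from source P with probability p = λ_P/(λ_P+λ_Q) = 0.48/0.76 ≈ 0.6316.
So K ~ Binomial(3, 0.48/0.76): P(K = 2) = C(3,2) · (0.48/0.76)^2 · (0.28/0.76)^1 ≈ 0.4409.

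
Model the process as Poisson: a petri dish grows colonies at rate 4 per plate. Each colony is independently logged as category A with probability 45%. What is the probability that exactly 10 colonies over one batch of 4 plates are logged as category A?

0.0770

Thinning: the colonies that are logged as category A themselves form a Poisson process with rate 0.45 × 4 = 1.8 per plate.
Over the interval, μ = 1.8 × 4 = 7.2 (a batch of 4 plates = 4 plates).
P(N = 10) = e^(−7.2) · 7.2^10/10! ≈ 0.0770.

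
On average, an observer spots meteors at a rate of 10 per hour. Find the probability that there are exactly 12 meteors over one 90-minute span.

Over the interval, μ = 10 × 1.5 = 15 (a 90-minute span = 1.5 hours).
P(N = 12) = e^(−μ) μ^12/12! = e^(−15) · 15^12/479001600 ≈ 0.0829.

0.0829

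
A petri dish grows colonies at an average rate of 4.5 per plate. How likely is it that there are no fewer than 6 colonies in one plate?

0.2971

With mean μ = 4.5 per plate,
P(N ≥ 6) = 1 − P(N ≤ 5) = 1 − Σ_{j=0}^{5} e^(−μ) μ^j/j! ≈ 0.2971.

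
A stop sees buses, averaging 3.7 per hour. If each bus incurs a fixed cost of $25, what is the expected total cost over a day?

$2220

E[N] = 3.7 × 24 = 88.8 (a day = 24 hours); E[cost] = 88.8 × $25 = $2220.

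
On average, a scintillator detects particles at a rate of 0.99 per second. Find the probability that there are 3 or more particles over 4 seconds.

Over the interval, μ = 0.99 × 4 = 3.96 (4 seconds).
P(N ≥ 3) = 1 − P(N ≤ 2) = 1 − Σ_{j=0}^{2} e^(−μ) μ^j/j! ≈ 0.7560.

0.7560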